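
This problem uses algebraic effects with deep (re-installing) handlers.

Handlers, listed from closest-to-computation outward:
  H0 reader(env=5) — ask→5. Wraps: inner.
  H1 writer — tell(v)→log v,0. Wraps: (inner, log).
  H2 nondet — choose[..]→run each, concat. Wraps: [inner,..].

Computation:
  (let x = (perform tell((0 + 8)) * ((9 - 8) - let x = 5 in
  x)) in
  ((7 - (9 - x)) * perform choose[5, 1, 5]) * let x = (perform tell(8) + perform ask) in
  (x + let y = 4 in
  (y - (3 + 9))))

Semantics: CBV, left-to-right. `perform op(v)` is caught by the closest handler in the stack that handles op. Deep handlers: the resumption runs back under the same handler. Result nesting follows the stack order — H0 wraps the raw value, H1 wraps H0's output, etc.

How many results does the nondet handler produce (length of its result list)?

Working:
tell(8) @ H1 ⇒ log+=8
choose[5, 1, 5] @ H2
  branch[0] choose=5:
    tell(8) @ H1 ⇒ log+=8
    ask @ H0 ⇒ 5
    H0 returns 30
    H1 returns (30, (8, 8))
    H2 returns [(30, (8, 8))]
  branch[1] choose=1:
    tell(8) @ H1 ⇒ log+=8
    ask @ H0 ⇒ 5
    H0 returns 6
    H1 returns (6, (8, 8))
    H2 returns [(6, (8, 8))]
  branch[2] choose=5:
    tell(8) @ H1 ⇒ log+=8
    ask @ H0 ⇒ 5
    H0 returns 30
    H1 returns (30, (8, 8))
    H2 returns [(30, (8, 8))]
= [(30, (8, 8)), (6, (8, 8)), (30, (8, 8))]

Answer: 3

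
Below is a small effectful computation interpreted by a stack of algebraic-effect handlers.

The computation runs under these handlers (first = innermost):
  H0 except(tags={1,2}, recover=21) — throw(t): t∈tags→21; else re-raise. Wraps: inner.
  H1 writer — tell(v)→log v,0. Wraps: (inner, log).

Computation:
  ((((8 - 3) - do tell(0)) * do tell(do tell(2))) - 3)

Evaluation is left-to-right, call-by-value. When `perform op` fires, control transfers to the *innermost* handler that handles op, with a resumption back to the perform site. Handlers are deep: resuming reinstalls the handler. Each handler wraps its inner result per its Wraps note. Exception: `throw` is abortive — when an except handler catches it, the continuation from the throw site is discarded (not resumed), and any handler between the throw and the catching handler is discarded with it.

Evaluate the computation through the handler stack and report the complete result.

Answer: (-3, (0, 2, 0))

Working:
tell(0) @ H1 ⇒ log+=0
tell(2) @ H1 ⇒ log+=2
tell(0) @ H1 ⇒ log+=0
H0 returns -3
H1 returns (-3, (0, 2, 0))
= (-3, (0, 2, 0))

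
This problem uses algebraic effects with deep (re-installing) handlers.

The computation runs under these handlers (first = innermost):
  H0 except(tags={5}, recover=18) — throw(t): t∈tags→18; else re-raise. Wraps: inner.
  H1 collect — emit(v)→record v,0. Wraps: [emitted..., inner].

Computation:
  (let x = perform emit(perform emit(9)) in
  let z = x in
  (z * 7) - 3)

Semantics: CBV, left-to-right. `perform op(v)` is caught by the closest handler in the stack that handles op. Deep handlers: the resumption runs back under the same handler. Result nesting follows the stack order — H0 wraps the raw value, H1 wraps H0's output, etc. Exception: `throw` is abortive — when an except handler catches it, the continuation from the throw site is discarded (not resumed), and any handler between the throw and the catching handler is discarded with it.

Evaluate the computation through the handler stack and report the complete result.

Answer: [9, 0, -3]

Evaluation trace:
emit(9) @ H1 ⇒ out+=9
emit(0) @ H1 ⇒ out+=0
H0 returns -3
H1 returns [9, 0, -3]
= [9, 0, -3]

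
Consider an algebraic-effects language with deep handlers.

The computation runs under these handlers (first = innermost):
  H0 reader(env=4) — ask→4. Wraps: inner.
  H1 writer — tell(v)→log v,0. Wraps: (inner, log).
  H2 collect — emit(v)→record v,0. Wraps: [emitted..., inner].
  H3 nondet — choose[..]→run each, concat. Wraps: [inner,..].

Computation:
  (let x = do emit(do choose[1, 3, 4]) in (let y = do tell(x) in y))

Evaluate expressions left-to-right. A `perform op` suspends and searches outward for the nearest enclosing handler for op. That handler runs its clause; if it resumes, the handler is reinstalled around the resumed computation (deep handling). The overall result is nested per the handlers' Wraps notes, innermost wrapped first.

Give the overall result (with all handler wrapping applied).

Evaluation trace:
choose[1, 3, 4] @ H3
  branch[0] choose=1:
    emit(1) @ H2 ⇒ out+=1
    tell(0) @ H1 ⇒ log+=0
    H0 returns 0
    H1 returns (0, (0))
    H2 returns [1, (0, (0))]
    H3 returns [[1, (0, (0))]]
  branch[1] choose=3:
    emit(3) @ H2 ⇒ out+=3
    tell(0) @ H1 ⇒ log+=0
    H0 returns 0
    H1 returns (0, (0))
    H2 returns [3, (0, (0))]
    H3 returns [[3, (0, (0))]]
  branch[2] choose=4:
    emit(4) @ H2 ⇒ out+=4
    tell(0) @ H1 ⇒ log+=0
    H0 returns 0
    H1 returns (0, (0))
    H2 returns [4, (0, (0))]
    H3 returns [[4, (0, (0))]]
= [[1, (0, (0))], [3, (0, (0))], [4, (0, (0))]]

Answer: [[1, (0, (0))], [3, (0, (0))], [4, (0, (0))]]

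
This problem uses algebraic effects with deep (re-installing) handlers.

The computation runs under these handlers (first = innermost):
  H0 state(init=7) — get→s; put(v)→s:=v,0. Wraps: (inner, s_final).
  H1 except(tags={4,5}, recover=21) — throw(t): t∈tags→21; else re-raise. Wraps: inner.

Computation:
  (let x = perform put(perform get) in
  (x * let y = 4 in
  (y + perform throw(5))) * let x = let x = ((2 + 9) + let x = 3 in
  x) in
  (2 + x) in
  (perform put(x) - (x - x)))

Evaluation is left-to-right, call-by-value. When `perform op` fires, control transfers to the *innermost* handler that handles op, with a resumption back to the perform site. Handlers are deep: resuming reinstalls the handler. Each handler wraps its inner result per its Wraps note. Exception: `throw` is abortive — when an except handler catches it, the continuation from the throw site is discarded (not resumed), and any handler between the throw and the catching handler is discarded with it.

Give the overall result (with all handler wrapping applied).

Evaluation trace:
get @ H0 ⇒ 7
put(7) @ H0 ⇒ s:=7
throw(5) @ H1 caught ⇒ 21
= 21

Answer: 21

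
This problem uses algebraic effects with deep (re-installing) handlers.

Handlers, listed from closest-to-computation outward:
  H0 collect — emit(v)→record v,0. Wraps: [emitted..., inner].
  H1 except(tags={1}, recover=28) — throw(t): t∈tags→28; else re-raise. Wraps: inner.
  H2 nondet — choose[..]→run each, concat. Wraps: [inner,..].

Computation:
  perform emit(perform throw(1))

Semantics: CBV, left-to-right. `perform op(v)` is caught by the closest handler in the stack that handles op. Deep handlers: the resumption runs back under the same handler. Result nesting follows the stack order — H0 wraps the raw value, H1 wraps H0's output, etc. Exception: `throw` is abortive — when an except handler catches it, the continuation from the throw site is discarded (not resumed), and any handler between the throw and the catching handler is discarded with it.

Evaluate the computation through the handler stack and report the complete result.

Evaluation trace:
throw(1) @ H1 caught ⇒ 28
H2 returns [28]
= [28]

Answer: [28]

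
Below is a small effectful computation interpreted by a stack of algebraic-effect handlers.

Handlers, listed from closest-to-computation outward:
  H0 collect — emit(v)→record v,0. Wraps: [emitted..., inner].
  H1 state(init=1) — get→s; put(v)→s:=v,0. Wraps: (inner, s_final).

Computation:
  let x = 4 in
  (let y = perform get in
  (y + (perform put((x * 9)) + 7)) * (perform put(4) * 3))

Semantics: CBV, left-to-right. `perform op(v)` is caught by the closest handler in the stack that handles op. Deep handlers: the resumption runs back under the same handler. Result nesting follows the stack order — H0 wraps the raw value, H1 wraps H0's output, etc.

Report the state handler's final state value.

Working:
get @ H1 ⇒ 1
put(36) @ H1 ⇒ s:=36
put(4) @ H1 ⇒ s:=4
H0 returns [0]
H1 returns ([0], 4)
= ([0], 4)

Answer: 4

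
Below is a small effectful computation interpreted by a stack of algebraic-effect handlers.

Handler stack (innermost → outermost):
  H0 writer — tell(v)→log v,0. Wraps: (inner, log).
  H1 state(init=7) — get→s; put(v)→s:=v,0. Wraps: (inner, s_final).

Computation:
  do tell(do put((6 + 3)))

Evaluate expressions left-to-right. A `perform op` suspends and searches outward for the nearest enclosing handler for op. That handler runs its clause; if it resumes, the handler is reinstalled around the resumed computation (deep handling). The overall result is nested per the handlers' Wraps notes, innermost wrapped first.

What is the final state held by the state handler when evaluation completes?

Working:
put(9) @ H1 ⇒ s:=9
tell(0) @ H0 ⇒ log+=0
H0 returns (0, (0))
H1 returns ((0, (0)), 9)
= ((0, (0)), 9)

Answer: 9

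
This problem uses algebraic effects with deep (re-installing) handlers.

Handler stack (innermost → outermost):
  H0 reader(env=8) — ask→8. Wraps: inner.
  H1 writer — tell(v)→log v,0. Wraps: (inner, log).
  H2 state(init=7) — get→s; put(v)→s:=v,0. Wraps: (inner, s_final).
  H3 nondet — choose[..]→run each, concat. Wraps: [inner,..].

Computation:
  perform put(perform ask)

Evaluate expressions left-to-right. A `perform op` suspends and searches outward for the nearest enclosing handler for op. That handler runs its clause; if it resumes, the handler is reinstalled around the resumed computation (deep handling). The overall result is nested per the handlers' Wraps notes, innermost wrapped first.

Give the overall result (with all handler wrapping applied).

Answer: [((0, ()), 8)]

Evaluation trace:
ask @ H0 ⇒ 8
put(8) @ H2 ⇒ s:=8
H0 returns 0
H1 returns (0, ())
H2 returns ((0, ()), 8)
H3 returns [((0, ()), 8)]
= [((0, ()), 8)]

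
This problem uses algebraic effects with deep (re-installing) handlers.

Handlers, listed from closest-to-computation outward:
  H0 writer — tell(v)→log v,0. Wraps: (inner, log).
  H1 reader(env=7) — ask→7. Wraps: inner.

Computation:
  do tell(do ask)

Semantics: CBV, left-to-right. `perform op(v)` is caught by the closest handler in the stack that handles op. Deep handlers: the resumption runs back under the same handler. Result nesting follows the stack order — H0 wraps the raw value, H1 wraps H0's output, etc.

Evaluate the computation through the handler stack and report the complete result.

Answer: (0, (7))

Working:
ask @ H1 ⇒ 7
tell(7) @ H0 ⇒ log+=7
H0 returns (0, (7))
H1 returns (0, (7))
= (0, (7))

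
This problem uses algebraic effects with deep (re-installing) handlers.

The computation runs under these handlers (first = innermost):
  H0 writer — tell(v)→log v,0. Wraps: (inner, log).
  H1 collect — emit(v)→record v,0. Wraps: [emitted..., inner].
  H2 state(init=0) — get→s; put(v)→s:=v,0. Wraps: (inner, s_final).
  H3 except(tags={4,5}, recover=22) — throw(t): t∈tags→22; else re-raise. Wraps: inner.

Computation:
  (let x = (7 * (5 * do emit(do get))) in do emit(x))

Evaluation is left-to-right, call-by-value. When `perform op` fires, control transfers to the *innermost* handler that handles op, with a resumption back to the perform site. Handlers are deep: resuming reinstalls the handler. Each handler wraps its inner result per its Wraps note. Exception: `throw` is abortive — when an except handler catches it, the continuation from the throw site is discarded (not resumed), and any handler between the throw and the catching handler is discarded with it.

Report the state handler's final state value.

Answer: 0

Working:
get @ H2 ⇒ 0
emit(0) @ H1 ⇒ out+=0
emit(0) @ H1 ⇒ out+=0
H0 returns (0, ())
H1 returns [0, 0, (0, ())]
H2 returns ([0, 0, (0, ())], 0)
H3 returns ([0, 0, (0, ())], 0)
= ([0, 0, (0, ())], 0)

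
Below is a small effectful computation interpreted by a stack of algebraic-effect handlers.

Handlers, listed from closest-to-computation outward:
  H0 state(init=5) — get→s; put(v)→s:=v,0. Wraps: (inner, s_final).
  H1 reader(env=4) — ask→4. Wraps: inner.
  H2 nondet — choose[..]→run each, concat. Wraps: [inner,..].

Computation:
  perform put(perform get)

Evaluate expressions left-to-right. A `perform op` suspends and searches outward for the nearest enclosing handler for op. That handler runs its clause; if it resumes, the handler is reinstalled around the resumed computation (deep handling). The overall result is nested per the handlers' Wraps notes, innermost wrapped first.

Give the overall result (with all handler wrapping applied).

Working:
get @ H0 ⇒ 5
put(5) @ H0 ⇒ s:=5
H0 returns (0, 5)
H1 returns (0, 5)
H2 returns [(0, 5)]
= [(0, 5)]

Answer: [(0, 5)]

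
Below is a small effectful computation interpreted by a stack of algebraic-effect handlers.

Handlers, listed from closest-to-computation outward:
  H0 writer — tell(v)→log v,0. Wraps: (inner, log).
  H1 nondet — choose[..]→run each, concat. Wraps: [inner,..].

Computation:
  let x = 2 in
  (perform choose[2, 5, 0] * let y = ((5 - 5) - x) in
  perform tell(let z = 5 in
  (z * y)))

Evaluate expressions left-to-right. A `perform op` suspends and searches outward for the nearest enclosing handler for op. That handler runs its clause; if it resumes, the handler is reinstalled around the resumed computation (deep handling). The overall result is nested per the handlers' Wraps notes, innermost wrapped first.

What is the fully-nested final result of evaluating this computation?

Answer: [(0, (-10)), (0, (-10)), (0, (-10))]

Evaluation trace:
choose[2, 5, 0] @ H1
  branch[0] choose=2:
    tell(-10) @ H0 ⇒ log+=-10
    H0 returns (0, (-10))
    H1 returns [(0, (-10))]
  branch[1] choose=5:
    tell(-10) @ H0 ⇒ log+=-10
    H0 returns (0, (-10))
    H1 returns [(0, (-10))]
  branch[2] choose=0:
    tell(-10) @ H0 ⇒ log+=-10
    H0 returns (0, (-10))
    H1 returns [(0, (-10))]
= [(0, (-10)), (0, (-10)), (0, (-10))]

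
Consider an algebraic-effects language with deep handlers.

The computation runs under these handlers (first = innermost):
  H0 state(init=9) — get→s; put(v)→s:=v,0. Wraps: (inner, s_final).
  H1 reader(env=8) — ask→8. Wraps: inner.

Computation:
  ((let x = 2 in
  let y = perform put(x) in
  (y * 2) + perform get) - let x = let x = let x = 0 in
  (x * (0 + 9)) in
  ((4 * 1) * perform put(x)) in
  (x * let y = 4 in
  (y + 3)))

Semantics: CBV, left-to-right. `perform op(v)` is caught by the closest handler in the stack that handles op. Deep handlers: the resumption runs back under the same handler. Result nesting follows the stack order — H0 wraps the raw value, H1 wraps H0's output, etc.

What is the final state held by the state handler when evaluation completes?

Step-by-step:
put(2) @ H0 ⇒ s:=2
get @ H0 ⇒ 2
put(0) @ H0 ⇒ s:=0
H0 returns (2, 0)
H1 returns (2, 0)
= (2, 0)

Answer: 0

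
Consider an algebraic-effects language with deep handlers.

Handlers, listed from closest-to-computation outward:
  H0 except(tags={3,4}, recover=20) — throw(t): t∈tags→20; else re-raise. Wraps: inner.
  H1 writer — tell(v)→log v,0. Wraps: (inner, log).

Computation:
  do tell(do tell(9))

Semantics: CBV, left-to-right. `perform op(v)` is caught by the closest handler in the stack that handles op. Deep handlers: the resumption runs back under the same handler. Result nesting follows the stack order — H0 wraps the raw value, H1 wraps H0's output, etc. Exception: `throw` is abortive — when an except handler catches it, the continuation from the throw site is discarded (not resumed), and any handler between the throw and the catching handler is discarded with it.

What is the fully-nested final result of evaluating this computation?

Step-by-step:
tell(9) @ H1 ⇒ log+=9
tell(0) @ H1 ⇒ log+=0
H0 returns 0
H1 returns (0, (9, 0))
= (0, (9, 0))

Answer: (0, (9, 0))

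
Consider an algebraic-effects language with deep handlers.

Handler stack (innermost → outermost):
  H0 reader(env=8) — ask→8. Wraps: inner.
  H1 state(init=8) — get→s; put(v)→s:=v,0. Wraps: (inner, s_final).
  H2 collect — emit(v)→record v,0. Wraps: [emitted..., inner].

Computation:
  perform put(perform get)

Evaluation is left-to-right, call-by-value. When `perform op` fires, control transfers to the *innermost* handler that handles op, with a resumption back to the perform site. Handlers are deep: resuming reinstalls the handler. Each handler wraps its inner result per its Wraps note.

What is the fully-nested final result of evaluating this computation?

Answer: [(0, 8)]

Evaluation trace:
get @ H1 ⇒ 8
put(8) @ H1 ⇒ s:=8
H0 returns 0
H1 returns (0, 8)
H2 returns [(0, 8)]
= [(0, 8)]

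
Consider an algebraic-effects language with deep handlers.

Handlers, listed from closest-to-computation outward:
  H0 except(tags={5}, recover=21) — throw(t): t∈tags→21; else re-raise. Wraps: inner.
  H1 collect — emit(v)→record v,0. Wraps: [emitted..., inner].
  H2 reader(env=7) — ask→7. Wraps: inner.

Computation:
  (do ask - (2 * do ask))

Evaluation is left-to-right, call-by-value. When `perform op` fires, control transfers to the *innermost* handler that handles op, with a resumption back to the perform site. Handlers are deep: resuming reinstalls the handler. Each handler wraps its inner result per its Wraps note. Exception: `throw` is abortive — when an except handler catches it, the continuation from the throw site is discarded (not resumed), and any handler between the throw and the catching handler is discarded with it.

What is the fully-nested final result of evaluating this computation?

Answer: [-7]

Step-by-step:
ask @ H2 ⇒ 7
ask @ H2 ⇒ 7
H0 returns -7
H1 returns [-7]
H2 returns [-7]
= [-7]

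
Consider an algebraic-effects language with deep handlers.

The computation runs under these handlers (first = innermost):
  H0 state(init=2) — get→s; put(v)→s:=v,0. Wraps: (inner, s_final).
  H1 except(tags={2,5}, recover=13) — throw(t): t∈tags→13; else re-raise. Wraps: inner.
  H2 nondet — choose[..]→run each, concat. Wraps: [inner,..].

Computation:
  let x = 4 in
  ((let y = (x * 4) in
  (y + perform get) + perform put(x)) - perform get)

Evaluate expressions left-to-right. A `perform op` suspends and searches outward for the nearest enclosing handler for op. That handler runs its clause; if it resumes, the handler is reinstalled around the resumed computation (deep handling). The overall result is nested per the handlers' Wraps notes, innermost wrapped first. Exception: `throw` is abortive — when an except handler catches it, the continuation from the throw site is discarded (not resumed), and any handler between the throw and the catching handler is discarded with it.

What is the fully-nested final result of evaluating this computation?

Working:
get @ H0 ⇒ 2
put(4) @ H0 ⇒ s:=4
get @ H0 ⇒ 4
H0 returns (14, 4)
H1 returns (14, 4)
H2 returns [(14, 4)]
= [(14, 4)]

Answer: [(14, 4)]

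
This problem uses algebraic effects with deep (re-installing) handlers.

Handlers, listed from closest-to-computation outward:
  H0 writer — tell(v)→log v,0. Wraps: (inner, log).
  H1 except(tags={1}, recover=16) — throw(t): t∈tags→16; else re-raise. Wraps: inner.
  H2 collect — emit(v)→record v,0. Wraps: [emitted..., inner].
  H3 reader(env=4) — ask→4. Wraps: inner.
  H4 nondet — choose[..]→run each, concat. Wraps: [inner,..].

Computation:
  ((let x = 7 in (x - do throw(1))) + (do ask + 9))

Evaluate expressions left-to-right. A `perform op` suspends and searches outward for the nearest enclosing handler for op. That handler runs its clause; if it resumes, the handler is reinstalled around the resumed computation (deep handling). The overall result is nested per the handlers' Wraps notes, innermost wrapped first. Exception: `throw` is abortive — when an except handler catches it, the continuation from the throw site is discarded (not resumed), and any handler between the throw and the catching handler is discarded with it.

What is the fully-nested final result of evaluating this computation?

Evaluation trace:
throw(1) @ H1 caught ⇒ 16
H2 returns [16]
H3 returns [16]
H4 returns [[16]]
= [[16]]

Answer: [[16]]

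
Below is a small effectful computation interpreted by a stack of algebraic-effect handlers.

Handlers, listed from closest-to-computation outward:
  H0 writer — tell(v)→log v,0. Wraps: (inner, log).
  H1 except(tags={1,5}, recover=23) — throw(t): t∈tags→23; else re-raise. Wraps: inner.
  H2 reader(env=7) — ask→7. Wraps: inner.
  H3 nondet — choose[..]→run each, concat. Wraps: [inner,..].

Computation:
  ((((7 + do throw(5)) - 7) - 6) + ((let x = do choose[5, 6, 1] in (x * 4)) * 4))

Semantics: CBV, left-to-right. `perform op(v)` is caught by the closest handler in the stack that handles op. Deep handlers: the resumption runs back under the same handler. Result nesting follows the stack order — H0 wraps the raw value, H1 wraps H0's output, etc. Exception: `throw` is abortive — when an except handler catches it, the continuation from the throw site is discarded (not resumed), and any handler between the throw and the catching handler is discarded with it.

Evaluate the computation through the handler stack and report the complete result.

Working:
throw(5) @ H1 caught ⇒ 23
H2 returns 23
H3 returns [23]
= [23]

Answer: [23]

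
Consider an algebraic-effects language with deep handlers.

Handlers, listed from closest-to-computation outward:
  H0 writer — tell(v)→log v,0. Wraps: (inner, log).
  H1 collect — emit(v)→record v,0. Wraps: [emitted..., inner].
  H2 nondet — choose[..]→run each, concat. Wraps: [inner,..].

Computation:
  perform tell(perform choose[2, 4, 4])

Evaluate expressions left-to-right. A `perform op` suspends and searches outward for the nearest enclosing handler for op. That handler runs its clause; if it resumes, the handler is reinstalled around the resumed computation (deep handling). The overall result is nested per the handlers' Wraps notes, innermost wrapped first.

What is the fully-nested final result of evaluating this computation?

Evaluation trace:
choose[2, 4, 4] @ H2
  branch[0] choose=2:
    tell(2) @ H0 ⇒ log+=2
    H0 returns (0, (2))
    H1 returns [(0, (2))]
    H2 returns [[(0, (2))]]
  branch[1] choose=4:
    tell(4) @ H0 ⇒ log+=4
    H0 returns (0, (4))
    H1 returns [(0, (4))]
    H2 returns [[(0, (4))]]
  branch[2] choose=4:
    tell(4) @ H0 ⇒ log+=4
    H0 returns (0, (4))
    H1 returns [(0, (4))]
    H2 returns [[(0, (4))]]
= [[(0, (2))], [(0, (4))], [(0, (4))]]

Answer: [[(0, (2))], [(0, (4))], [(0, (4))]]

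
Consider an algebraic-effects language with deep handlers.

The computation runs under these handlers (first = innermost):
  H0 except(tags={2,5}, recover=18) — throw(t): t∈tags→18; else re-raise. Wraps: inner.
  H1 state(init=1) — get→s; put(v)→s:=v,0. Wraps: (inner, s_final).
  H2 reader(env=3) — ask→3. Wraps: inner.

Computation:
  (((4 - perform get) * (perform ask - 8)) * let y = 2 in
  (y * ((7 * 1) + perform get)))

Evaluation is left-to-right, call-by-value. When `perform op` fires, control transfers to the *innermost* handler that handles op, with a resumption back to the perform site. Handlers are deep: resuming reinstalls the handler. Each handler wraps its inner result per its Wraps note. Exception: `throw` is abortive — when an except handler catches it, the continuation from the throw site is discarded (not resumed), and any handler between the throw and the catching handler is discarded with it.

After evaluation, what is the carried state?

Answer: 1

Evaluation trace:
get @ H1 ⇒ 1
ask @ H2 ⇒ 3
get @ H1 ⇒ 1
H0 returns -240
H1 returns (-240, 1)
H2 returns (-240, 1)
= (-240, 1)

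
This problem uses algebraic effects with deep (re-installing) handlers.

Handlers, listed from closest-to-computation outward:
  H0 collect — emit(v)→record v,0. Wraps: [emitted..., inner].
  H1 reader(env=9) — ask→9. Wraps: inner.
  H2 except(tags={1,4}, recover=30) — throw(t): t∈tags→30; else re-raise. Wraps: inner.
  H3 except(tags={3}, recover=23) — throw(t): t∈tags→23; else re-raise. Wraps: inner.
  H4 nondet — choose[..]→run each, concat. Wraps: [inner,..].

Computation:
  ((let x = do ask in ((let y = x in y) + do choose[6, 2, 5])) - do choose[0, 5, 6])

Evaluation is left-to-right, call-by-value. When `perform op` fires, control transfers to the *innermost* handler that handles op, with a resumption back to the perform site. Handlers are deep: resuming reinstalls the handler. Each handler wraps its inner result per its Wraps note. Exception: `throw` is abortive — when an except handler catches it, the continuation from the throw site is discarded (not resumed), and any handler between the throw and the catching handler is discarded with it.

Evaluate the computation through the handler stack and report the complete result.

Answer: [[15], [10], [9], [11], [6], [5], [14], [9], [8]]

Step-by-step:
ask @ H1 ⇒ 9
choose[6, 2, 5] @ H4
  branch[0] choose=6:
    choose[0, 5, 6] @ H4
      branch[0] choose=0:
        H0 returns [15]
        H1 returns [15]
        H2 returns [15]
        H3 returns [15]
        H4 returns [[15]]
      branch[1] choose=5:
        H0 returns [10]
        H1 returns [10]
        H2 returns [10]
        H3 returns [10]
        H4 returns [[10]]
      branch[2] choose=6:
        H0 returns [9]
        H1 returns [9]
        H2 returns [9]
        H3 returns [9]
        H4 returns [[9]]
  branch[1] choose=2:
    choose[0, 5, 6] @ H4
      branch[0] choose=0:
        H0 returns [11]
        H1 returns [11]
        H2 returns [11]
        H3 returns [11]
        H4 returns [[11]]
      branch[1] choose=5:
        H0 returns [6]
        H1 returns [6]
        H2 returns [6]
        H3 returns [6]
        H4 returns [[6]]
      branch[2] choose=6:
        H0 returns [5]
        H1 returns [5]
        H2 returns [5]
        H3 returns [5]
        H4 returns [[5]]
  branch[2] choose=5:
    choose[0, 5, 6] @ H4
      branch[0] choose=0:
        H0 returns [14]
        H1 returns [14]
        H2 returns [14]
        H3 returns [14]
        H4 returns [[14]]
      branch[1] choose=5:
        H0 returns [9]
        H1 returns [9]
        H2 returns [9]
        H3 returns [9]
        H4 returns [[9]]
      branch[2] choose=6:
        H0 returns [8]
        H1 returns [8]
        H2 returns [8]
        H3 returns [8]
        H4 returns [[8]]
= [[15], [10], [9], [11], [6], [5], [14], [9], [8]]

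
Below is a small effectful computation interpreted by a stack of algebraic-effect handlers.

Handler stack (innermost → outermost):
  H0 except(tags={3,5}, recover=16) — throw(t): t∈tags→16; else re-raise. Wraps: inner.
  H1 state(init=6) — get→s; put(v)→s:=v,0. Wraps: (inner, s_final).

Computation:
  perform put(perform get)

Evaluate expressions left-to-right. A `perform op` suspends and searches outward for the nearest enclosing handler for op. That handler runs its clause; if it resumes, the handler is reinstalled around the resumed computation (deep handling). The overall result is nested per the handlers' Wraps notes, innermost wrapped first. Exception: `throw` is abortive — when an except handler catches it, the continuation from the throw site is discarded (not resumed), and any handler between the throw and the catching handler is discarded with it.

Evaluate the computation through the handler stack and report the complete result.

Step-by-step:
get @ H1 ⇒ 6
put(6) @ H1 ⇒ s:=6
H0 returns 0
H1 returns (0, 6)
= (0, 6)

Answer: (0, 6)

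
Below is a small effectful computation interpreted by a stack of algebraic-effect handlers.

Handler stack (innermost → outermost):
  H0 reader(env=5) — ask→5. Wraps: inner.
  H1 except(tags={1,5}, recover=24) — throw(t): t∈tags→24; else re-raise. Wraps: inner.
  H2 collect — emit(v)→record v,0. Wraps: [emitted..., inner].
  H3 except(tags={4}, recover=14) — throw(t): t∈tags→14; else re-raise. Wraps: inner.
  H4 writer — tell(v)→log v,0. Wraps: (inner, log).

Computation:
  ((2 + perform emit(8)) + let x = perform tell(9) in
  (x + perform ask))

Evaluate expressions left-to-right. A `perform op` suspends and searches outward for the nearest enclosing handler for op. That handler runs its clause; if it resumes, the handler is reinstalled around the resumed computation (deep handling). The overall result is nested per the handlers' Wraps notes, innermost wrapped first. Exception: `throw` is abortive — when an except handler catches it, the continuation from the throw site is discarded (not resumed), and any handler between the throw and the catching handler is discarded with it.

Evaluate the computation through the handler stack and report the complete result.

Answer: ([8, 7], (9))

Evaluation trace:
emit(8) @ H2 ⇒ out+=8
tell(9) @ H4 ⇒ log+=9
ask @ H0 ⇒ 5
H0 returns 7
H1 returns 7
H2 returns [8, 7]
H3 returns [8, 7]
H4 returns ([8, 7], (9))
= ([8, 7], (9))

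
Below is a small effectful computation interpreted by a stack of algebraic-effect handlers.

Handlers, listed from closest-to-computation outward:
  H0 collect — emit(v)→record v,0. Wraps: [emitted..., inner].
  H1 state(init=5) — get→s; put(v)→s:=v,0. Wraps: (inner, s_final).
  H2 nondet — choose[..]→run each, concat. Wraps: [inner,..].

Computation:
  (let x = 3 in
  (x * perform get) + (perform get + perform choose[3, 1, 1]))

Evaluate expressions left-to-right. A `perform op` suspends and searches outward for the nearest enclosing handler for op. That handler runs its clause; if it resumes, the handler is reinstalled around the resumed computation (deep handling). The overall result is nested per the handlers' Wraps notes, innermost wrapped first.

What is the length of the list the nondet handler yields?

Working:
get @ H1 ⇒ 5
get @ H1 ⇒ 5
choose[3, 1, 1] @ H2
  branch[0] choose=3:
    H0 returns [23]
    H1 returns ([23], 5)
    H2 returns [([23], 5)]
  branch[1] choose=1:
    H0 returns [21]
    H1 returns ([21], 5)
    H2 returns [([21], 5)]
  branch[2] choose=1:
    H0 returns [21]
    H1 returns ([21], 5)
    H2 returns [([21], 5)]
= [([23], 5), ([21], 5), ([21], 5)]

Answer: 3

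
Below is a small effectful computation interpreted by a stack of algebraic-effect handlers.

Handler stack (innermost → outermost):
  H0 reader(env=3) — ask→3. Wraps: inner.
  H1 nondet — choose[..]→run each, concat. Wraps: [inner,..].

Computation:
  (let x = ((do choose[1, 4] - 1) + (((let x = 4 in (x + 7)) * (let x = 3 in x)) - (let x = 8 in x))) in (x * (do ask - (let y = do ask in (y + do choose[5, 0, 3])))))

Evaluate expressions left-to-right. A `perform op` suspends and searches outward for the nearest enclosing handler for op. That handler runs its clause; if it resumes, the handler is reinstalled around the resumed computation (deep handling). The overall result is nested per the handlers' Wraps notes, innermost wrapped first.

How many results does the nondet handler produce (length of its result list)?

Answer: 6

Step-by-step:
choose[1, 4] @ H1
  branch[0] choose=1:
    ask @ H0 ⇒ 3
    ask @ H0 ⇒ 3
    choose[5, 0, 3] @ H1
      branch[0] choose=5:
        H0 returns -125
        H1 returns [-125]
      branch[1] choose=0:
        H0 returns 0
        H1 returns [0]
      branch[2] choose=3:
        H0 returns -75
        H1 returns [-75]
  branch[1] choose=4:
    ask @ H0 ⇒ 3
    ask @ H0 ⇒ 3
    choose[5, 0, 3] @ H1
      branch[0] choose=5:
        H0 returns -140
        H1 returns [-140]
      branch[1] choose=0:
        H0 returns 0
        H1 returns [0]
      branch[2] choose=3:
        H0 returns -84
        H1 returns [-84]
= [-125, 0, -75, -140, 0, -84]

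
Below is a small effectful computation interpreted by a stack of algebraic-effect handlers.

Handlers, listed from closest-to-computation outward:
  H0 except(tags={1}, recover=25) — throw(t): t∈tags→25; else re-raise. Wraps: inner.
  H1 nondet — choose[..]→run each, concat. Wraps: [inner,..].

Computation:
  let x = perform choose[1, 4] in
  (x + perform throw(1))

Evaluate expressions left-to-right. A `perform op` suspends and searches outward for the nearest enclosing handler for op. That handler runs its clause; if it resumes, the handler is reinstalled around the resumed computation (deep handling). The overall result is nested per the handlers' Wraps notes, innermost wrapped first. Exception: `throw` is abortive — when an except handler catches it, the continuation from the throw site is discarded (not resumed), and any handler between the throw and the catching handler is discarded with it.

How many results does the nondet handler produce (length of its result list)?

Answer: 2

Step-by-step:
choose[1, 4] @ H1
  branch[0] choose=1:
    throw(1) @ H0 caught ⇒ 25
    H1 returns [25]
  branch[1] choose=4:
    throw(1) @ H0 caught ⇒ 25
    H1 returns [25]
= [25, 25]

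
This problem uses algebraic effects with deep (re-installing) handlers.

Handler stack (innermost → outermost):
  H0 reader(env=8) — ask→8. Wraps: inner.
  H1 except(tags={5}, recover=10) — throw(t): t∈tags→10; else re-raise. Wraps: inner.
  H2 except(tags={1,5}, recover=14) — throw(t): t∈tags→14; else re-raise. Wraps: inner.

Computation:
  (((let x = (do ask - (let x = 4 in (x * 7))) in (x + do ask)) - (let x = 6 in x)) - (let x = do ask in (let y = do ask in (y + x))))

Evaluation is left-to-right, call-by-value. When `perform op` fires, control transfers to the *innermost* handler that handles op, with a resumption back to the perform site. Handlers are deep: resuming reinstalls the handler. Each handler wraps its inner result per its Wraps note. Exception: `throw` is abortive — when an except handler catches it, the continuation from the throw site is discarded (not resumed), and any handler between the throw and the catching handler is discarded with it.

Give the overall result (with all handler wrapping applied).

Step-by-step:
ask @ H0 ⇒ 8
ask @ H0 ⇒ 8
ask @ H0 ⇒ 8
ask @ H0 ⇒ 8
H0 returns -34
H1 returns -34
H2 returns -34
= -34

Answer: -34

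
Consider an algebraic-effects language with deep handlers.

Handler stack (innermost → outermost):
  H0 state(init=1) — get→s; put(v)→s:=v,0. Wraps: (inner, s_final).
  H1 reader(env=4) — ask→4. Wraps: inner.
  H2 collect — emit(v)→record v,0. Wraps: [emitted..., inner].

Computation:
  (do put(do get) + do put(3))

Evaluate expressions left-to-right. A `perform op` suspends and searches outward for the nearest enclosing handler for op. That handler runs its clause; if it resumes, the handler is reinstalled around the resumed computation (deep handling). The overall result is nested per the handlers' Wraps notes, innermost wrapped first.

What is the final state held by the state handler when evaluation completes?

Step-by-step:
get @ H0 ⇒ 1
put(1) @ H0 ⇒ s:=1
put(3) @ H0 ⇒ s:=3
H0 returns (0, 3)
H1 returns (0, 3)
H2 returns [(0, 3)]
= [(0, 3)]

Answer: 3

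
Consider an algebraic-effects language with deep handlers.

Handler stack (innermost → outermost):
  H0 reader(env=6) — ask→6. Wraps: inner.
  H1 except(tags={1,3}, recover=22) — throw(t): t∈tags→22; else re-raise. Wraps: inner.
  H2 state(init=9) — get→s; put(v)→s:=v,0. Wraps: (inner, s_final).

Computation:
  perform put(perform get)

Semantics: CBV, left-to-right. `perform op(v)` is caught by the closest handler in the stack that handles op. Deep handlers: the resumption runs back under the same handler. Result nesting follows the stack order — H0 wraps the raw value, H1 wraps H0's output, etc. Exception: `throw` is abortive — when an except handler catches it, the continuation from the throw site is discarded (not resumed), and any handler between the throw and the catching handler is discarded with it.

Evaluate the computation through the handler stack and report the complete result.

Evaluation trace:
get @ H2 ⇒ 9
put(9) @ H2 ⇒ s:=9
H0 returns 0
H1 returns 0
H2 returns (0, 9)
= (0, 9)

Answer: (0, 9)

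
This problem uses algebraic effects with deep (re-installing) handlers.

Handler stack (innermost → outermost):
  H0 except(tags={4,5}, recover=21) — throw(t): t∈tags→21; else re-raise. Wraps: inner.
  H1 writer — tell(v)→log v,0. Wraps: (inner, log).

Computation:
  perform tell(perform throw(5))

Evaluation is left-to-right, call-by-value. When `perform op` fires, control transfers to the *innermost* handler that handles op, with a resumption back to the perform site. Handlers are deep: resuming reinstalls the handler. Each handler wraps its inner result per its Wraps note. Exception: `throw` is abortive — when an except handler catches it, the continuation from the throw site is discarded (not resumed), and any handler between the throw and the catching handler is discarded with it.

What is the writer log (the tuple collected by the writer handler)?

Answer: ()

Step-by-step:
throw(5) @ H0 caught ⇒ 21
H1 returns (21, ())
= (21, ())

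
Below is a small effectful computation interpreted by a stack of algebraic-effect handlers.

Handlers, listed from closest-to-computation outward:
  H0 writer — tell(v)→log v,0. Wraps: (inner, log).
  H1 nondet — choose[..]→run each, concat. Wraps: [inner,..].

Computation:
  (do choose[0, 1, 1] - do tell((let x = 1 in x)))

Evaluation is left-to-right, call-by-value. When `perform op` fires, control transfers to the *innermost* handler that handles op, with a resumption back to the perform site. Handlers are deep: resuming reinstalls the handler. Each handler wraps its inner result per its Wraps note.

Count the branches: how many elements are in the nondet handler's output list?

Working:
choose[0, 1, 1] @ H1
  branch[0] choose=0:
    tell(1) @ H0 ⇒ log+=1
    H0 returns (0, (1))
    H1 returns [(0, (1))]
  branch[1] choose=1:
    tell(1) @ H0 ⇒ log+=1
    H0 returns (1, (1))
    H1 returns [(1, (1))]
  branch[2] choose=1:
    tell(1) @ H0 ⇒ log+=1
    H0 returns (1, (1))
    H1 returns [(1, (1))]
= [(0, (1)), (1, (1)), (1, (1))]

Answer: 3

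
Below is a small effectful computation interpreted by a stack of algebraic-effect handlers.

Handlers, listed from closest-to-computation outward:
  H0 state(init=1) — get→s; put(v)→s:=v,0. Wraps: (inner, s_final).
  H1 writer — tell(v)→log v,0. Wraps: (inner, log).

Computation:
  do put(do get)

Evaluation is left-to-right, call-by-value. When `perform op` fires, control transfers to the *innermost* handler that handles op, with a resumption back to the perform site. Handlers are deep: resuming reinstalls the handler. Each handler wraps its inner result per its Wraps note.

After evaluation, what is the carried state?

Answer: 1

Evaluation trace:
get @ H0 ⇒ 1
put(1) @ H0 ⇒ s:=1
H0 returns (0, 1)
H1 returns ((0, 1), ())
= ((0, 1), ())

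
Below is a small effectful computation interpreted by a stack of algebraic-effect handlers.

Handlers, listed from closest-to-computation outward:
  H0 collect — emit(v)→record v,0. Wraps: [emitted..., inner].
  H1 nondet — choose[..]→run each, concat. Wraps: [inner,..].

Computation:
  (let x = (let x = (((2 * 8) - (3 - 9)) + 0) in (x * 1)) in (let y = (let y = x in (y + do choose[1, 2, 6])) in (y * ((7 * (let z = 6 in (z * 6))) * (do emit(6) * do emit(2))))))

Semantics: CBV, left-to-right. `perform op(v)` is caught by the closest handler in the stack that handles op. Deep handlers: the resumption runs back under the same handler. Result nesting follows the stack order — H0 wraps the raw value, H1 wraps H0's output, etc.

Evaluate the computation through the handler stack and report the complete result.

Step-by-step:
choose[1, 2, 6] @ H1
  branch[0] choose=1:
    emit(6) @ H0 ⇒ out+=6
    emit(2) @ H0 ⇒ out+=2
    H0 returns [6, 2, 0]
    H1 returns [[6, 2, 0]]
  branch[1] choose=2:
    emit(6) @ H0 ⇒ out+=6
    emit(2) @ H0 ⇒ out+=2
    H0 returns [6, 2, 0]
    H1 returns [[6, 2, 0]]
  branch[2] choose=6:
    emit(6) @ H0 ⇒ out+=6
    emit(2) @ H0 ⇒ out+=2
    H0 returns [6, 2, 0]
    H1 returns [[6, 2, 0]]
= [[6, 2, 0], [6, 2, 0], [6, 2, 0]]

Answer: [[6, 2, 0], [6, 2, 0], [6, 2, 0]]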